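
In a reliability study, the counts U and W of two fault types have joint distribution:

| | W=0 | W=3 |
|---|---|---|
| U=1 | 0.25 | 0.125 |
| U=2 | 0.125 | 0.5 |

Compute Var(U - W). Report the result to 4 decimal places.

1.6875

E[U] = 1.625,  E[W] = 1.875,  E[UW] = 3.375
Var(U) = 2.875 − (1.625)² = 0.234375;  Var(W) = 5.625 − (1.875)² = 2.109375
Cov(U,W) = 3.375 − (1.625)(1.875) = 0.328125
Var(U - W) = (1)²·0.234375 + (-1)²·2.109375 + 2·(1)·(-1)·0.328125 = 1.6875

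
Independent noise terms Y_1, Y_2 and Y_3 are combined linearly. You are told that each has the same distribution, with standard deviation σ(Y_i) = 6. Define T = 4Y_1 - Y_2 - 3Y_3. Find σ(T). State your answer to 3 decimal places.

Var(Y_i) = (6)² = 36
By independence, Var(T) = (4)²Var(Y_1) + (-1)²Var(Y_2) + (-3)²Var(Y_3)
= (4)²·36 + (-1)²·36 + (-3)²·36 = 936
σ(T) = √936 ≈ 30.594

30.594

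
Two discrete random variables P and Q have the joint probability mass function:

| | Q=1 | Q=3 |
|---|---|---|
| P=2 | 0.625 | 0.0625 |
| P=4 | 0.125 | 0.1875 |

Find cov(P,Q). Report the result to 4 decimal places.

0.4375

E[P] = 2.625,  E[Q] = 1.5
E[PQ] = 4.375
cov(P,Q) = E[PQ] − E[P]E[Q] = 4.375 − (2.625)(1.5) = 0.4375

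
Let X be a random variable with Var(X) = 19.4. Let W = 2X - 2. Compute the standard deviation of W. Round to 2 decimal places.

Var(2X - 2) = (2)²·19.4 = 77.6
σ(W) = √77.6 ≈ 8.81

8.81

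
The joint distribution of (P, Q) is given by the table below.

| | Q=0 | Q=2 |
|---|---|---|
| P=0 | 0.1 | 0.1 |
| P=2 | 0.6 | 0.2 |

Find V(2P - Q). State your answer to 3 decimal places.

4.040

E[P] = 1.6,  E[Q] = 0.6,  E[PQ] = 0.8
V(P) = 3.2 − (1.6)² = 0.64;  V(Q) = 1.2 − (0.6)² = 0.84
Cov(P,Q) = 0.8 − (1.6)(0.6) = -0.16
V(2P - Q) = (2)²·0.64 + (-1)²·0.84 + 2·(2)·(-1)·-0.16 = 4.04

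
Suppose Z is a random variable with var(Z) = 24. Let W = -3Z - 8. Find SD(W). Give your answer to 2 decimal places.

var(-3Z - 8) = (-3)²·24 = 216
SD(W) = √216 ≈ 14.70

14.70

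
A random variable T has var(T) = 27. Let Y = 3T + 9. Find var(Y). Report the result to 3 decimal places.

var(3T + 9) = (3)²·var(T) = 9·27 = 243

243.000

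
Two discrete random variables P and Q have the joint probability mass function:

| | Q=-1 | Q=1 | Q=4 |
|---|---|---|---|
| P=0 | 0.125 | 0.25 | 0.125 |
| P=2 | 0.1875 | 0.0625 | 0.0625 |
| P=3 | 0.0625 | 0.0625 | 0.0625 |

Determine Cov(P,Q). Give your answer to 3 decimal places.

E[P] = 1.1875,  E[Q] = 1
E[PQ] = 1
Cov(P,Q) = E[PQ] − E[P]E[Q] = 1 − (1.1875)(1) = -0.1875

-0.188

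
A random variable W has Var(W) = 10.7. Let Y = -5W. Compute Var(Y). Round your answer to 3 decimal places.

267.500

Var(-5W) = (-5)²·Var(W) = 25·10.7 = 267.5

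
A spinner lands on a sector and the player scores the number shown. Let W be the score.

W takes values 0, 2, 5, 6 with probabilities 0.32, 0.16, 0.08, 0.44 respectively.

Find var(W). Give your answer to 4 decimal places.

7.1904

E[W] = (0)(0.32) + (2)(0.16) + (5)(0.08) + (6)(0.44) = 3.36
E[W²] = (0)²(0.32) + (2)²(0.16) + (5)²(0.08) + (6)²(0.44) = 18.48
var(W) = E[W²] − (E[W])² = 18.48 − (3.36)² = 7.1904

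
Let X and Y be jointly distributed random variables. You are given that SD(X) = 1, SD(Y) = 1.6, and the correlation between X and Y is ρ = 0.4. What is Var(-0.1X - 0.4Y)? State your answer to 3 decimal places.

0.471

Var(X) = (1)² = 1;  Var(Y) = (1.6)² = 2.56
Cov(X,Y) = ρ·SD(X)·SD(Y) = 0.4·1·1.6 = 0.64
Var(-0.1X - 0.4Y) = (-0.1)²·Var(X) + (-0.4)²·Var(Y) + 2·(-0.1)·(-0.4)·Cov(X,Y)
= 0.01·1 + 0.16·2.56 + 0.08·0.64 = 0.4708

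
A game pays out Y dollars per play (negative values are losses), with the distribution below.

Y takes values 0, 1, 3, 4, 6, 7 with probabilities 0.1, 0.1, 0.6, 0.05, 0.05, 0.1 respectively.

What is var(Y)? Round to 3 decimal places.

E[Y] = (0)(0.1) + (1)(0.1) + (3)(0.6) + (4)(0.05) + (6)(0.05) + (7)(0.1) = 3.1
E[Y²] = (0)²(0.1) + (1)²(0.1) + (3)²(0.6) + (4)²(0.05) + (6)²(0.05) + (7)²(0.1) = 13
var(Y) = E[Y²] − (E[Y])² = 13 − (3.1)² = 3.39

3.390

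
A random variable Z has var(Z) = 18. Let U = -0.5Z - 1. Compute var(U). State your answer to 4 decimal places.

4.5000

var(-0.5Z - 1) = (-0.5)²·var(Z) = 0.25·18 = 4.5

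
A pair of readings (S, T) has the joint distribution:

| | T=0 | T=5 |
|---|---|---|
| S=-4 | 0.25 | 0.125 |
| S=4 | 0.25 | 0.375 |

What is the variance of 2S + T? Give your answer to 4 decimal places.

E[S] = 1,  E[T] = 2.5,  E[ST] = 5
Var(S) = 16 − (1)² = 15;  Var(T) = 12.5 − (2.5)² = 6.25
Cov(S,T) = 5 − (1)(2.5) = 2.5
Var(2S + T) = (2)²·15 + (1)²·6.25 + 2·(2)·(1)·2.5 = 76.25

76.2500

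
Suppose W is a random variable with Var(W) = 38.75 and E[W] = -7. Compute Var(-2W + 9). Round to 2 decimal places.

155.00

Var(-2W + 9) = (-2)²·Var(W) = 4·38.75 = 155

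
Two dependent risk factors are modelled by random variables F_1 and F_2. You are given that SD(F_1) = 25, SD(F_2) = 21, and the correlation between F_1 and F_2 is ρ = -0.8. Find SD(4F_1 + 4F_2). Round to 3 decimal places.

var(F_1) = (25)² = 625;  var(F_2) = (21)² = 441
Cov(F_1,F_2) = ρ·SD(F_1)·SD(F_2) = -0.8·25·21 = -420
var(4F_1 + 4F_2) = (4)²·var(F_1) + (4)²·var(F_2) + 2·(4)·(4)·Cov(F_1,F_2)
= 16·625 + 16·441 + 32·-420 = 3616
SD(4F_1 + 4F_2) = √3616 ≈ 60.133

60.133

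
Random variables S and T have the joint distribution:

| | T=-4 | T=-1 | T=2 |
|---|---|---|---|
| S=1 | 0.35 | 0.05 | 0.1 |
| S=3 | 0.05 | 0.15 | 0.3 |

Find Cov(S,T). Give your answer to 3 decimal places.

E[S] = 2,  E[T] = -1
E[ST] = -0.5
Cov(S,T) = E[ST] − E[S]E[T] = -0.5 − (2)(-1) = 1.5

1.500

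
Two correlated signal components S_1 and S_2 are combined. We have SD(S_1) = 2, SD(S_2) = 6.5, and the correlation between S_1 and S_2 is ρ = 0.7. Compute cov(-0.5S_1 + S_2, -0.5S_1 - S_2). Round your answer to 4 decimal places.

Var(S_1) = (2)² = 4;  Var(S_2) = (6.5)² = 42.25
cov(S_1,S_2) = ρ·SD(S_1)·SD(S_2) = 0.7·2·6.5 = 9.1
cov(-0.5S_1 + S_2, -0.5S_1 - S_2) = (-0.5)(-0.5)Var(S_1) + (1)(-1)Var(S_2) + [(-0.5)(-1) + (1)(-0.5)]cov(S_1,S_2)
= 0.25·4 + -1·42.25 + 0·9.1 = -41.25

-41.2500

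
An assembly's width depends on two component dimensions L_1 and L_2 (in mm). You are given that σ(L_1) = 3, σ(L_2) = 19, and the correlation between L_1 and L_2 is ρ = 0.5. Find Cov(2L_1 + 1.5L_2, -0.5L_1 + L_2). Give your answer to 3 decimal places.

568.125

V(L_1) = (3)² = 9;  V(L_2) = (19)² = 361
Cov(L_1,L_2) = ρ·σ(L_1)·σ(L_2) = 0.5·3·19 = 28.5
Cov(2L_1 + 1.5L_2, -0.5L_1 + L_2) = (2)(-0.5)V(L_1) + (1.5)(1)V(L_2) + [(2)(1) + (1.5)(-0.5)]Cov(L_1,L_2)
= -1·9 + 1.5·361 + 1.25·28.5 = 568.125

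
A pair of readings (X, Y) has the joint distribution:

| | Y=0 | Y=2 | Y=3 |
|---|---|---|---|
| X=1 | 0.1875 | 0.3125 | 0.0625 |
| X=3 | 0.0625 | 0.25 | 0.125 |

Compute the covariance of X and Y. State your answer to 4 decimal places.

0.2734

E[X] = 1.875,  E[Y] = 1.6875
E[XY] = 3.4375
Cov(X,Y) = E[XY] − E[X]E[Y] = 3.4375 − (1.875)(1.6875) = 0.2734375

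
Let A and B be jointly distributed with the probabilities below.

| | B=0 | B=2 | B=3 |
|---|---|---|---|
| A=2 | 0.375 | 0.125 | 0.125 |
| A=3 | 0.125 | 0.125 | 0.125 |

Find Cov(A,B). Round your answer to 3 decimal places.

E[A] = 2.375,  E[B] = 1.25
E[AB] = 3.125
Cov(A,B) = E[AB] − E[A]E[B] = 3.125 − (2.375)(1.25) = 0.15625

0.156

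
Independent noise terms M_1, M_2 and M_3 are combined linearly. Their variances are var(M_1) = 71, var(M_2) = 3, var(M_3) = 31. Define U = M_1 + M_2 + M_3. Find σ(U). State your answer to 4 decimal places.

10.2470

By independence, var(U) = (1)²var(M_1) + (1)²var(M_2) + (1)²var(M_3)
= (1)²·71 + (1)²·3 + (1)²·31 = 105
σ(U) = √105 ≈ 10.2470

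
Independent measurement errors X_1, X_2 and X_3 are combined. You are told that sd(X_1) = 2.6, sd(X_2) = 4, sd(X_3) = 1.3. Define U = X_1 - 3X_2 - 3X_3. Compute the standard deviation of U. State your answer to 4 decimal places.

12.8829

Var(X_1) = 6.76, Var(X_2) = 16, Var(X_3) = 1.69
By independence, Var(U) = (1)²Var(X_1) + (-3)²Var(X_2) + (-3)²Var(X_3)
= (1)²·6.76 + (-3)²·16 + (-3)²·1.69 = 165.97
sd(U) = √165.97 ≈ 12.8829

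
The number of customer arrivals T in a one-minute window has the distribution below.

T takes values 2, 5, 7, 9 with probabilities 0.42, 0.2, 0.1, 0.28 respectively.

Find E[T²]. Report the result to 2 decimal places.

34.26

E[T²] = (2)²(0.42) + (5)²(0.2) + (7)²(0.1) + (9)²(0.28) = 34.26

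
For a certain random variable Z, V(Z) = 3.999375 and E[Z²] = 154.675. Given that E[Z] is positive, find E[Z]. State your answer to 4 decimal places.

(E[Z])² = E[Z²] − V(Z) = 154.675 − 3.999375 = 150.675625
E[Z] = √150.675625 = 12.275

12.2750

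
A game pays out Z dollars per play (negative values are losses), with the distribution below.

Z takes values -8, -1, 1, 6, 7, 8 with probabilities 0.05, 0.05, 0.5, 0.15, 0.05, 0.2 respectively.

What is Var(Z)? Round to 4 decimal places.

E[Z] = (-8)(0.05) + (-1)(0.05) + (1)(0.5) + (6)(0.15) + (7)(0.05) + (8)(0.2) = 2.9
E[Z²] = (-8)²(0.05) + (-1)²(0.05) + (1)²(0.5) + (6)²(0.15) + (7)²(0.05) + (8)²(0.2) = 24.4
Var(Z) = E[Z²] − (E[Z])² = 24.4 − (2.9)² = 15.99

15.9900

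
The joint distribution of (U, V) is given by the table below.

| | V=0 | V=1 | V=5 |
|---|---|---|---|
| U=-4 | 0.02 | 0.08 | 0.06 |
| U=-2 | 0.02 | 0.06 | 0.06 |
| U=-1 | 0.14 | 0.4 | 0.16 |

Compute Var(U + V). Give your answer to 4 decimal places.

E[U] = -1.62,  E[V] = 1.94,  E[UV] = -3.44
Var(U) = 3.82 − (-1.62)² = 1.1956;  Var(V) = 7.54 − (1.94)² = 3.7764
Cov(U,V) = -3.44 − (-1.62)(1.94) = -0.2972
Var(U + V) = (1)²·1.1956 + (1)²·3.7764 + 2·(1)·(1)·-0.2972 = 4.3776

4.3776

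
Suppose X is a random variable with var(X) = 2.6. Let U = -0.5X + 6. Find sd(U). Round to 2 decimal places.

0.81

var(-0.5X + 6) = (-0.5)²·2.6 = 0.65
sd(U) = √0.65 ≈ 0.81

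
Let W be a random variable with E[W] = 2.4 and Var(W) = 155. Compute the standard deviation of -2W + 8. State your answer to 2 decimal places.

24.90

Var(-2W + 8) = (-2)²·155 = 620
sd(-2W + 8) = √620 ≈ 24.90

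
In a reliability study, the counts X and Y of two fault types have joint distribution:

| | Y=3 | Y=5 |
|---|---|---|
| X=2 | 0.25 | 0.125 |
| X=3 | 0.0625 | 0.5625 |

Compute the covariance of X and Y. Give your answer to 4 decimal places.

0.2656

E[X] = 2.625,  E[Y] = 4.375
E[XY] = 11.75
Cov(X,Y) = E[XY] − E[X]E[Y] = 11.75 − (2.625)(4.375) = 0.265625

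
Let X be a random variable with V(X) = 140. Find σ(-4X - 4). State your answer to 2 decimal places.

47.33

V(-4X - 4) = (-4)²·140 = 2240
σ(-4X - 4) = √2240 ≈ 47.33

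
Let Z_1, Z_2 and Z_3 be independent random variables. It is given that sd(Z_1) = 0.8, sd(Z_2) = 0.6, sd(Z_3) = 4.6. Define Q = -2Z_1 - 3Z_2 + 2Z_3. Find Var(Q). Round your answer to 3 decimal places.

Var(Z_1) = 0.64, Var(Z_2) = 0.36, Var(Z_3) = 21.16
By independence, Var(Q) = (-2)²Var(Z_1) + (-3)²Var(Z_2) + (2)²Var(Z_3)
= (-2)²·0.64 + (-3)²·0.36 + (2)²·21.16 = 90.44

90.440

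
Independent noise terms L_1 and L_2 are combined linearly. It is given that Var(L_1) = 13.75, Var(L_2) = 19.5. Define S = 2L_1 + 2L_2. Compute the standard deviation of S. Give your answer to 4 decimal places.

11.5326

By independence, Var(S) = (2)²Var(L_1) + (2)²Var(L_2)
= (2)²·13.75 + (2)²·19.5 = 133
σ(S) = √133 ≈ 11.5326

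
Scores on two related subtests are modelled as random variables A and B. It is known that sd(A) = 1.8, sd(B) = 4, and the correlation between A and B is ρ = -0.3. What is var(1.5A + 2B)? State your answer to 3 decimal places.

58.330

var(A) = (1.8)² = 3.24;  var(B) = (4)² = 16
cov(A,B) = ρ·sd(A)·sd(B) = -0.3·1.8·4 = -2.16
var(1.5A + 2B) = (1.5)²·var(A) + (2)²·var(B) + 2·(1.5)·(2)·cov(A,B)
= 2.25·3.24 + 4·16 + 6·-2.16 = 58.33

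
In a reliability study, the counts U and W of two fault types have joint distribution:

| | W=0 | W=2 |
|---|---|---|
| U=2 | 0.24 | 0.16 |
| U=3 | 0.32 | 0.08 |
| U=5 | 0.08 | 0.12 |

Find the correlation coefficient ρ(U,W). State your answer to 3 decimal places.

E[U] = 3,  E[W] = 0.72
E[UW] = 2.32
cov(U,W) = E[UW] − E[U]E[W] = 2.32 − (3)(0.72) = 0.16
V(U) = 1.2,  V(W) = 0.9216
ρ = 0.16 / √(1.2·0.9216) ≈ 0.152

0.152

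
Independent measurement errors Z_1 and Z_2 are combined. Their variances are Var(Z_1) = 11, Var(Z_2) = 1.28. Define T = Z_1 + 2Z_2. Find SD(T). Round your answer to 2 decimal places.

By independence, Var(T) = (1)²Var(Z_1) + (2)²Var(Z_2)
= (1)²·11 + (2)²·1.28 = 16.12
SD(T) = √16.12 ≈ 4.01

4.01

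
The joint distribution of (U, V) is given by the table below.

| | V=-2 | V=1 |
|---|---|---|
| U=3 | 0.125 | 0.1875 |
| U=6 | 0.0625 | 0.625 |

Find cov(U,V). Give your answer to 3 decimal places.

0.598

E[U] = 5.0625,  E[V] = 0.4375
E[UV] = 2.8125
cov(U,V) = E[UV] − E[U]E[V] = 2.8125 − (5.0625)(0.4375) = 0.59765625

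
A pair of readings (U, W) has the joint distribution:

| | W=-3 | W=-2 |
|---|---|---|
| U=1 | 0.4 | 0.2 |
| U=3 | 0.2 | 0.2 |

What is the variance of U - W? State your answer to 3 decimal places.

E[U] = 1.8,  E[W] = -2.6,  E[UW] = -4.6
Var(U) = 4.2 − (1.8)² = 0.96;  Var(W) = 7 − (-2.6)² = 0.24
Cov(U,W) = -4.6 − (1.8)(-2.6) = 0.08
Var(U - W) = (1)²·0.96 + (-1)²·0.24 + 2·(1)·(-1)·0.08 = 1.04

1.040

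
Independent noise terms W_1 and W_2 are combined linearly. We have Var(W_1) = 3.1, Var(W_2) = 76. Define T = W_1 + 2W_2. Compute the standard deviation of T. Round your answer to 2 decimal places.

By independence, Var(T) = (1)²Var(W_1) + (2)²Var(W_2)
= (1)²·3.1 + (2)²·76 = 307.1
σ(T) = √307.1 ≈ 17.52

17.52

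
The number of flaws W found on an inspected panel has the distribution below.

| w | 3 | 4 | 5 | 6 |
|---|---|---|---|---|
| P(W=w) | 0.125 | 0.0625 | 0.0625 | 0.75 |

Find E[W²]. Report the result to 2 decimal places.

E[W²] = (3)²(0.125) + (4)²(0.0625) + (5)²(0.0625) + (6)²(0.75) = 30.6875

30.69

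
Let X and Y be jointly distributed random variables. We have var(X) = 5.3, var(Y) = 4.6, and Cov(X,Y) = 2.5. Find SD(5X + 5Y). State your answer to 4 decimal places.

19.3003

var(5X + 5Y) = (5)²·var(X) + (5)²·var(Y) + 2·(5)·(5)·Cov(X,Y)
= 25·5.3 + 25·4.6 + 50·2.5 = 372.5
SD(5X + 5Y) = √372.5 ≈ 19.3003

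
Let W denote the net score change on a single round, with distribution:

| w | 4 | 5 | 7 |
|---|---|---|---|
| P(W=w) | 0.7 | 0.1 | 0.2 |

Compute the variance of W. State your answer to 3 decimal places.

1.410

E[W] = (4)(0.7) + (5)(0.1) + (7)(0.2) = 4.7
E[W²] = (4)²(0.7) + (5)²(0.1) + (7)²(0.2) = 23.5
var(W) = E[W²] − (E[W])² = 23.5 − (4.7)² = 1.41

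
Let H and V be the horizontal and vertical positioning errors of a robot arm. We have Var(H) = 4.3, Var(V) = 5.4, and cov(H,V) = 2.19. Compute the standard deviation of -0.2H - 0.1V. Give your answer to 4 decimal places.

0.5600

Var(-0.2H - 0.1V) = (-0.2)²·Var(H) + (-0.1)²·Var(V) + 2·(-0.2)·(-0.1)·cov(H,V)
= 0.04·4.3 + 0.01·5.4 + 0.04·2.19 = 0.3136
SD(-0.2H - 0.1V) = √0.3136 ≈ 0.5600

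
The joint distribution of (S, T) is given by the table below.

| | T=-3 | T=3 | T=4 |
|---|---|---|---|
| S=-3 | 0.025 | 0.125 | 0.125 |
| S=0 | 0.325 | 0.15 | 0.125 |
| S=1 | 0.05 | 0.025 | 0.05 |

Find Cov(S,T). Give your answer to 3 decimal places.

E[S] = -0.7,  E[T] = 0.9
E[ST] = -2.275
Cov(S,T) = E[ST] − E[S]E[T] = -2.275 − (-0.7)(0.9) = -1.645

-1.645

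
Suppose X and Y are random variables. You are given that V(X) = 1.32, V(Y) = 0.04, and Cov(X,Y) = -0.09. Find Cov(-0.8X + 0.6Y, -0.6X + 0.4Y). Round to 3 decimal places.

Cov(-0.8X + 0.6Y, -0.6X + 0.4Y) = (-0.8)(-0.6)V(X) + (0.6)(0.4)V(Y) + [(-0.8)(0.4) + (0.6)(-0.6)]Cov(X,Y)
= 0.48·1.32 + 0.24·0.04 + -0.68·-0.09 = 0.7044

0.704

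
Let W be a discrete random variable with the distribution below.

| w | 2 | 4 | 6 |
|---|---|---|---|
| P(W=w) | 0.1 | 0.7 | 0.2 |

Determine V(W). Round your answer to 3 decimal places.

E[W] = (2)(0.1) + (4)(0.7) + (6)(0.2) = 4.2
E[W²] = (2)²(0.1) + (4)²(0.7) + (6)²(0.2) = 18.8
V(W) = E[W²] − (E[W])² = 18.8 − (4.2)² = 1.16

1.160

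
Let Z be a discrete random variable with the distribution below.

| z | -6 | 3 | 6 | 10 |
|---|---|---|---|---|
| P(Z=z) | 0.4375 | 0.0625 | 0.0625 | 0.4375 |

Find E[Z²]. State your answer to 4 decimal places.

E[Z²] = (-6)²(0.4375) + (3)²(0.0625) + (6)²(0.0625) + (10)²(0.4375) = 62.3125

62.3125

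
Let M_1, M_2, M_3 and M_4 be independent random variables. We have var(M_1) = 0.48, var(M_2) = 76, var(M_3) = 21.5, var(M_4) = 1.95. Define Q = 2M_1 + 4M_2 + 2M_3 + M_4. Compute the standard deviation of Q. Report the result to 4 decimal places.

36.1368

By independence, var(Q) = (2)²var(M_1) + (4)²var(M_2) + (2)²var(M_3) + (1)²var(M_4)
= (2)²·0.48 + (4)²·76 + (2)²·21.5 + (1)²·1.95 = 1305.87
SD(Q) = √1305.87 ≈ 36.1368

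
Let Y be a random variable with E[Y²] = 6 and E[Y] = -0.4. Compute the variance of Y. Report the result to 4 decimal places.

5.8400

V(Y) = 6 − (-0.4)² = 5.84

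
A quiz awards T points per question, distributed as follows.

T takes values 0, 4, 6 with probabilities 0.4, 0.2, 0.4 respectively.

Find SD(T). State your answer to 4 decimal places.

2.7129

E[T] = (0)(0.4) + (4)(0.2) + (6)(0.4) = 3.2
E[T²] = (0)²(0.4) + (4)²(0.2) + (6)²(0.4) = 17.6
V(T) = E[T²] − (E[T])² = 17.6 − (3.2)² = 7.36
SD(T) = √7.36 ≈ 2.7129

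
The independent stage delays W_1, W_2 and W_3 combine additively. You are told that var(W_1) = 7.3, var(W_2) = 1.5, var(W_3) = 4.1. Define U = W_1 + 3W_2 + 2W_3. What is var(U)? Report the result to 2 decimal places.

37.20

By independence, var(U) = (1)²var(W_1) + (3)²var(W_2) + (2)²var(W_3)
= (1)²·7.3 + (3)²·1.5 + (2)²·4.1 = 37.2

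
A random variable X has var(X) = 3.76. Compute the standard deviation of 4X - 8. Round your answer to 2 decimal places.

7.76

var(4X - 8) = (4)²·3.76 = 60.16
σ(4X - 8) = √60.16 ≈ 7.76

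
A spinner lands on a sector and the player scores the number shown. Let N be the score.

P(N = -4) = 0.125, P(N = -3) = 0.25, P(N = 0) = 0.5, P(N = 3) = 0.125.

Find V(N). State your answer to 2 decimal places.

4.61

E[N] = (-4)(0.125) + (-3)(0.25) + (0)(0.5) + (3)(0.125) = -0.875
E[N²] = (-4)²(0.125) + (-3)²(0.25) + (0)²(0.5) + (3)²(0.125) = 5.375
V(N) = E[N²] − (E[N])² = 5.375 − (-0.875)² = 4.609375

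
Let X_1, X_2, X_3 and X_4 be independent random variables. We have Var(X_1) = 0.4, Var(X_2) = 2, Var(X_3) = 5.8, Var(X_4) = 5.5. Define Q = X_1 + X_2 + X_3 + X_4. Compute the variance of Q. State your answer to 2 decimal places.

13.70

By independence, Var(Q) = (1)²Var(X_1) + (1)²Var(X_2) + (1)²Var(X_3) + (1)²Var(X_4)
= (1)²·0.4 + (1)²·2 + (1)²·5.8 + (1)²·5.5 = 13.7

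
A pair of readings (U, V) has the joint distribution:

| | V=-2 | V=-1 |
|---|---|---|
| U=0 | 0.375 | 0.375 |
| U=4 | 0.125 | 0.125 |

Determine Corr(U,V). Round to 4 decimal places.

0.0000

E[U] = 1,  E[V] = -1.5
E[UV] = -1.5
Cov(U,V) = E[UV] − E[U]E[V] = -1.5 − (1)(-1.5) = 0
Var(U) = 3,  Var(V) = 0.25
ρ = 0 / √(3·0.25) ≈ 0.0000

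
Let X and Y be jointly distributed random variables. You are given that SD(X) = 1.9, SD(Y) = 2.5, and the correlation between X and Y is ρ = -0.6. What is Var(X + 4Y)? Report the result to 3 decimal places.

Var(X) = (1.9)² = 3.61;  Var(Y) = (2.5)² = 6.25
Cov(X,Y) = ρ·SD(X)·SD(Y) = -0.6·1.9·2.5 = -2.85
Var(X + 4Y) = (1)²·Var(X) + (4)²·Var(Y) + 2·(1)·(4)·Cov(X,Y)
= 1·3.61 + 16·6.25 + 8·-2.85 = 80.81

80.810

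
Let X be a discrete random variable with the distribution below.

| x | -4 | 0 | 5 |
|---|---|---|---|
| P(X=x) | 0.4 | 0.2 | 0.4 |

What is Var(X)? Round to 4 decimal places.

E[X] = (-4)(0.4) + (0)(0.2) + (5)(0.4) = 0.4
E[X²] = (-4)²(0.4) + (0)²(0.2) + (5)²(0.4) = 16.4
Var(X) = E[X²] − (E[X])² = 16.4 − (0.4)² = 16.24

16.2400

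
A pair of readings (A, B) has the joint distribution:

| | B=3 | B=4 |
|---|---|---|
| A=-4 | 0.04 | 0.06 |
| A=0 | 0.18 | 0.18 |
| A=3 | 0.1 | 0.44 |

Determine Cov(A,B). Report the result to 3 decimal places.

0.250

E[A] = 1.22,  E[B] = 3.68
E[AB] = 4.74
Cov(A,B) = E[AB] − E[A]E[B] = 4.74 − (1.22)(3.68) = 0.2504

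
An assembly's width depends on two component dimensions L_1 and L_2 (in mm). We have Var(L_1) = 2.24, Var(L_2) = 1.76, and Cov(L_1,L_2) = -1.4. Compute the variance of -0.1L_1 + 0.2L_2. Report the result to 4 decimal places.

0.1488

Var(-0.1L_1 + 0.2L_2) = (-0.1)²·Var(L_1) + (0.2)²·Var(L_2) + 2·(-0.1)·(0.2)·Cov(L_1,L_2)
= 0.01·2.24 + 0.04·1.76 + -0.04·-1.4 = 0.1488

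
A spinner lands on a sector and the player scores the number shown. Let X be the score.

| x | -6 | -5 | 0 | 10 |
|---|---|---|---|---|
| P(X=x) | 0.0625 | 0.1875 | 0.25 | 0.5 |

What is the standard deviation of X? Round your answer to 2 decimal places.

6.58

E[X] = (-6)(0.0625) + (-5)(0.1875) + (0)(0.25) + (10)(0.5) = 3.6875
E[X²] = (-6)²(0.0625) + (-5)²(0.1875) + (0)²(0.25) + (10)²(0.5) = 56.9375
Var(X) = E[X²] − (E[X])² = 56.9375 − (3.6875)² = 43.33984375
sd(X) = √43.33984375 ≈ 6.58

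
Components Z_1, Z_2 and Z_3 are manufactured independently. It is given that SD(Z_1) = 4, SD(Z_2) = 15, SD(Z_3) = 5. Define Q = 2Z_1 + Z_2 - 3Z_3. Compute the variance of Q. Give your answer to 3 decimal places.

514.000

Var(Z_1) = 16, Var(Z_2) = 225, Var(Z_3) = 25
By independence, Var(Q) = (2)²Var(Z_1) + (1)²Var(Z_2) + (-3)²Var(Z_3)
= (2)²·16 + (1)²·225 + (-3)²·25 = 514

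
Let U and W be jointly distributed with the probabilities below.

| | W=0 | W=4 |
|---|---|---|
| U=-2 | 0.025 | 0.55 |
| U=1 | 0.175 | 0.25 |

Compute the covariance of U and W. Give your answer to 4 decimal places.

E[U] = -0.725,  E[W] = 3.2
E[UW] = -3.4
Cov(U,W) = E[UW] − E[U]E[W] = -3.4 − (-0.725)(3.2) = -1.08

-1.0800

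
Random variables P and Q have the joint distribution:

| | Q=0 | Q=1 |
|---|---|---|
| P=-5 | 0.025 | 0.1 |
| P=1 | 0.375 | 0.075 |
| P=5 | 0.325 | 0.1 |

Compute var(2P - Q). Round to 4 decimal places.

43.6344

E[P] = 1.95,  E[Q] = 0.275,  E[PQ] = 0.075
var(P) = 14.2 − (1.95)² = 10.3975;  var(Q) = 0.275 − (0.275)² = 0.199375
cov(P,Q) = 0.075 − (1.95)(0.275) = -0.46125
var(2P - Q) = (2)²·10.3975 + (-1)²·0.199375 + 2·(2)·(-1)·-0.46125 = 43.634375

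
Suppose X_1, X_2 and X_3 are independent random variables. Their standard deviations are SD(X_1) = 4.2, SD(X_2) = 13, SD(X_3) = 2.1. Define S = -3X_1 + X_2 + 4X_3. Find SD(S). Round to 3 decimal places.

Var(X_1) = 17.64, Var(X_2) = 169, Var(X_3) = 4.41
By independence, Var(S) = (-3)²Var(X_1) + (1)²Var(X_2) + (4)²Var(X_3)
= (-3)²·17.64 + (1)²·169 + (4)²·4.41 = 398.32
SD(S) = √398.32 ≈ 19.958

19.958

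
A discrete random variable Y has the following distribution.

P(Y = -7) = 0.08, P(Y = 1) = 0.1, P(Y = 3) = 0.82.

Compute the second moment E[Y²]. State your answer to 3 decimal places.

E[Y²] = (-7)²(0.08) + (1)²(0.1) + (3)²(0.82) = 11.4

11.400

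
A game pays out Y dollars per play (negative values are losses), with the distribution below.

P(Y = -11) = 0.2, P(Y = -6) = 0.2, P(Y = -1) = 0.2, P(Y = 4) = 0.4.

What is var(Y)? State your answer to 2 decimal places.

34.00

E[Y] = (-11)(0.2) + (-6)(0.2) + (-1)(0.2) + (4)(0.4) = -2
E[Y²] = (-11)²(0.2) + (-6)²(0.2) + (-1)²(0.2) + (4)²(0.4) = 38
var(Y) = E[Y²] − (E[Y])² = 38 − (-2)² = 34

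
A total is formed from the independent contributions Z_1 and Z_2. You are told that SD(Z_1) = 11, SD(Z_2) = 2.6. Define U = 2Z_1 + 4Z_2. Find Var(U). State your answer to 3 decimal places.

592.160

Var(Z_1) = 121, Var(Z_2) = 6.76
By independence, Var(U) = (2)²Var(Z_1) + (4)²Var(Z_2)
= (2)²·121 + (4)²·6.76 = 592.16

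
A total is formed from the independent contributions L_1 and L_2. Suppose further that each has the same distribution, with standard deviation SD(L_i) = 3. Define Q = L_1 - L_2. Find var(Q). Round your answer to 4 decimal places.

18.0000

var(L_i) = (3)² = 9
By independence, var(Q) = (1)²var(L_1) + (-1)²var(L_2)
= (1)²·9 + (-1)²·9 = 18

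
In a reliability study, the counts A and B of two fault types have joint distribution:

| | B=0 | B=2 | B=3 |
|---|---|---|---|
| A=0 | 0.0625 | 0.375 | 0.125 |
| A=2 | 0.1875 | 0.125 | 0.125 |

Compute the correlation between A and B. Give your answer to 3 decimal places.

E[A] = 0.875,  E[B] = 1.75
E[AB] = 1.25
Cov(A,B) = E[AB] − E[A]E[B] = 1.25 − (0.875)(1.75) = -0.28125
var(A) = 0.984375,  var(B) = 1.1875
ρ = -0.28125 / √(0.984375·1.1875) ≈ -0.260

-0.260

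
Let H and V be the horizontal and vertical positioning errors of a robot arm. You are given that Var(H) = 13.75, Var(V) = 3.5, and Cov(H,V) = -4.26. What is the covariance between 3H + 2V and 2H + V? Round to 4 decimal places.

59.6800

Cov(3H + 2V, 2H + V) = (3)(2)Var(H) + (2)(1)Var(V) + [(3)(1) + (2)(2)]Cov(H,V)
= 6·13.75 + 2·3.5 + 7·-4.26 = 59.68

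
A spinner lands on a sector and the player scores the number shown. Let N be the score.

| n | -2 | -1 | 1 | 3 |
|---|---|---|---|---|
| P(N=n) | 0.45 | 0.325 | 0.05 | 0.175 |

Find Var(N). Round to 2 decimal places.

3.33

E[N] = (-2)(0.45) + (-1)(0.325) + (1)(0.05) + (3)(0.175) = -0.65
E[N²] = (-2)²(0.45) + (-1)²(0.325) + (1)²(0.05) + (3)²(0.175) = 3.75
Var(N) = E[N²] − (E[N])² = 3.75 − (-0.65)² = 3.3275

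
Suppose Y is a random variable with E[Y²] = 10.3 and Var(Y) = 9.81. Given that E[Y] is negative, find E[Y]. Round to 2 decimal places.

(E[Y])² = E[Y²] − Var(Y) = 10.3 − 9.81 = 0.49
E[Y] = −√0.49 = -0.7

-0.70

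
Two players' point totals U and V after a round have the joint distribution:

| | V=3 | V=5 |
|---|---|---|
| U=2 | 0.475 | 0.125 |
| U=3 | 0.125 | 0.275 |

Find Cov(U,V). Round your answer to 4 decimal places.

E[U] = 2.4,  E[V] = 3.8
E[UV] = 9.35
Cov(U,V) = E[UV] − E[U]E[V] = 9.35 − (2.4)(3.8) = 0.23

0.2300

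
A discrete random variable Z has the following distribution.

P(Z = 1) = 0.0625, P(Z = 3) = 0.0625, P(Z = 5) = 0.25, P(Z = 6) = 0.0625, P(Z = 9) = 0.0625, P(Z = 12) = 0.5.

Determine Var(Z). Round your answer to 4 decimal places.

14.9961

E[Z] = (1)(0.0625) + (3)(0.0625) + (5)(0.25) + (6)(0.0625) + (9)(0.0625) + (12)(0.5) = 8.4375
E[Z²] = (1)²(0.0625) + (3)²(0.0625) + (5)²(0.25) + (6)²(0.0625) + (9)²(0.0625) + (12)²(0.5) = 86.1875
Var(Z) = E[Z²] − (E[Z])² = 86.1875 − (8.4375)² = 14.99609375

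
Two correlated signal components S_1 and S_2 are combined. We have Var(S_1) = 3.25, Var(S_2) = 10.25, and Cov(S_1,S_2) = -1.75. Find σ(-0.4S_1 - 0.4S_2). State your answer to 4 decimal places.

Var(-0.4S_1 - 0.4S_2) = (-0.4)²·Var(S_1) + (-0.4)²·Var(S_2) + 2·(-0.4)·(-0.4)·Cov(S_1,S_2)
= 0.16·3.25 + 0.16·10.25 + 0.32·-1.75 = 1.6
σ(-0.4S_1 - 0.4S_2) = √1.6 ≈ 1.2649

1.2649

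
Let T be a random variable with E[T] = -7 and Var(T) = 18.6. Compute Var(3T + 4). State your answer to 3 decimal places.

Var(3T + 4) = (3)²·Var(T) = 9·18.6 = 167.4

167.400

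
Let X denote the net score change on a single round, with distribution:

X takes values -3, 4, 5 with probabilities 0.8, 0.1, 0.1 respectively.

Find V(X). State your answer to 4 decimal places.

E[X] = (-3)(0.8) + (4)(0.1) + (5)(0.1) = -1.5
E[X²] = (-3)²(0.8) + (4)²(0.1) + (5)²(0.1) = 11.3
V(X) = E[X²] − (E[X])² = 11.3 − (-1.5)² = 9.05

9.0500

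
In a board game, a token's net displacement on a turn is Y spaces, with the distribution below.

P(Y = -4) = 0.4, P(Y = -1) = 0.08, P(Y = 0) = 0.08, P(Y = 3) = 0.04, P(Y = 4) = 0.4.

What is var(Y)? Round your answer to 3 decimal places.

E[Y] = (-4)(0.4) + (-1)(0.08) + (0)(0.08) + (3)(0.04) + (4)(0.4) = 0.04
E[Y²] = (-4)²(0.4) + (-1)²(0.08) + (0)²(0.08) + (3)²(0.04) + (4)²(0.4) = 13.24
var(Y) = E[Y²] − (E[Y])² = 13.24 − (0.04)² = 13.2384

13.238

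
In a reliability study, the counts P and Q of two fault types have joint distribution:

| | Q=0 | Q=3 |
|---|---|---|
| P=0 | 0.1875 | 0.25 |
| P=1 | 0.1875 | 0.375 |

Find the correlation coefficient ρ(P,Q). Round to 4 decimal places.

E[P] = 0.5625,  E[Q] = 1.875
E[PQ] = 1.125
Cov(P,Q) = E[PQ] − E[P]E[Q] = 1.125 − (0.5625)(1.875) = 0.0703125
V(P) = 0.24609375,  V(Q) = 2.109375
ρ = 0.0703125 / √(0.24609375·2.109375) ≈ 0.0976

0.0976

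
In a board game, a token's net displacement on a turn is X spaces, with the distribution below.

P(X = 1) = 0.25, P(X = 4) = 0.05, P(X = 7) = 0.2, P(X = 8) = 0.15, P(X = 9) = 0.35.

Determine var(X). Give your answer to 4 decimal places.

E[X] = (1)(0.25) + (4)(0.05) + (7)(0.2) + (8)(0.15) + (9)(0.35) = 6.2
E[X²] = (1)²(0.25) + (4)²(0.05) + (7)²(0.2) + (8)²(0.15) + (9)²(0.35) = 48.8
var(X) = E[X²] − (E[X])² = 48.8 − (6.2)² = 10.36

10.3600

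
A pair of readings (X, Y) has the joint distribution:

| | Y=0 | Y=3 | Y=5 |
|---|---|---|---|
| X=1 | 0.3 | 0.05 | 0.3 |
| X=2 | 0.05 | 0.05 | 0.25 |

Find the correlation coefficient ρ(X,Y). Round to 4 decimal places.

0.3015

E[X] = 1.35,  E[Y] = 3.05
E[XY] = 4.45
Cov(X,Y) = E[XY] − E[X]E[Y] = 4.45 − (1.35)(3.05) = 0.3325
Var(X) = 0.2275,  Var(Y) = 5.3475
ρ = 0.3325 / √(0.2275·5.3475) ≈ 0.3015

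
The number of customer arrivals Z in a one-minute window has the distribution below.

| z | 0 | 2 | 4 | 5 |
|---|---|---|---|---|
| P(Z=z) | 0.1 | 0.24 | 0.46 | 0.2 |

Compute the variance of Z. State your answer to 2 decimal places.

2.30

E[Z] = (0)(0.1) + (2)(0.24) + (4)(0.46) + (5)(0.2) = 3.32
E[Z²] = (0)²(0.1) + (2)²(0.24) + (4)²(0.46) + (5)²(0.2) = 13.32
var(Z) = E[Z²] − (E[Z])² = 13.32 − (3.32)² = 2.2976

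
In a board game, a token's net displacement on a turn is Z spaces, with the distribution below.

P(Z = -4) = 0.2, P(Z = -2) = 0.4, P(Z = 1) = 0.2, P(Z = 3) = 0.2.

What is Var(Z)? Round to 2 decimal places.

6.16

E[Z] = (-4)(0.2) + (-2)(0.4) + (1)(0.2) + (3)(0.2) = -0.8
E[Z²] = (-4)²(0.2) + (-2)²(0.4) + (1)²(0.2) + (3)²(0.2) = 6.8
Var(Z) = E[Z²] − (E[Z])² = 6.8 − (-0.8)² = 6.16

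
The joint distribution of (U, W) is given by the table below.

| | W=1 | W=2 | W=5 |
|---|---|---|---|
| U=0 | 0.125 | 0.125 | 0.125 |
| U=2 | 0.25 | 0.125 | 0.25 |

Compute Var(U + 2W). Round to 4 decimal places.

13.9375

E[U] = 1.25,  E[W] = 2.75,  E[UW] = 3.5
Var(U) = 2.5 − (1.25)² = 0.9375;  Var(W) = 10.75 − (2.75)² = 3.1875
cov(U,W) = 3.5 − (1.25)(2.75) = 0.0625
Var(U + 2W) = (1)²·0.9375 + (2)²·3.1875 + 2·(1)·(2)·0.0625 = 13.9375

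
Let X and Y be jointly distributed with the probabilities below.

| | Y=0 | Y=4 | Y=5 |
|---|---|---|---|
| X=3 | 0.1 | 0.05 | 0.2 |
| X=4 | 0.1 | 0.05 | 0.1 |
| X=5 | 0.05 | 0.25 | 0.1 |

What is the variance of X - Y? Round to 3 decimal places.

E[X] = 4.05,  E[Y] = 3.4,  E[XY] = 13.9
Var(X) = 17.15 − (4.05)² = 0.7475;  Var(Y) = 15.6 − (3.4)² = 4.04
Cov(X,Y) = 13.9 − (4.05)(3.4) = 0.13
Var(X - Y) = (1)²·0.7475 + (-1)²·4.04 + 2·(1)·(-1)·0.13 = 4.5275

4.528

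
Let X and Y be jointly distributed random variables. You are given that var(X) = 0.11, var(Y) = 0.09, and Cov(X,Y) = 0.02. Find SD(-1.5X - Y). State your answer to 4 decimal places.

0.6305

var(-1.5X - Y) = (-1.5)²·var(X) + (-1)²·var(Y) + 2·(-1.5)·(-1)·Cov(X,Y)
= 2.25·0.11 + 1·0.09 + 3·0.02 = 0.3975
SD(-1.5X - Y) = √0.3975 ≈ 0.6305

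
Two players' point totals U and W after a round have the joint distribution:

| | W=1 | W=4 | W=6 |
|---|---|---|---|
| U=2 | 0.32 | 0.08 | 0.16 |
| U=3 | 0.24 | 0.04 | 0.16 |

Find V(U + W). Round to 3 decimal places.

E[U] = 2.44,  E[W] = 2.96,  E[UW] = 7.28
V(U) = 6.2 − (2.44)² = 0.2464;  V(W) = 14 − (2.96)² = 5.2384
Cov(U,W) = 7.28 − (2.44)(2.96) = 0.0576
V(U + W) = (1)²·0.2464 + (1)²·5.2384 + 2·(1)·(1)·0.0576 = 5.6

5.600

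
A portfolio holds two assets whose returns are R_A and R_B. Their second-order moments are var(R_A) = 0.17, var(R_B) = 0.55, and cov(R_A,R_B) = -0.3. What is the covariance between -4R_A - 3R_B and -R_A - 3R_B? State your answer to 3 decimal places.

cov(-4R_A - 3R_B, -R_A - 3R_B) = (-4)(-1)var(R_A) + (-3)(-3)var(R_B) + [(-4)(-3) + (-3)(-1)]cov(R_A,R_B)
= 4·0.17 + 9·0.55 + 15·-0.3 = 1.13

1.130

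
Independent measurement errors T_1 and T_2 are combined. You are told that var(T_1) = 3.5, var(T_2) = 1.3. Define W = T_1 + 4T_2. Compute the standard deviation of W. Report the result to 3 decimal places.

By independence, var(W) = (1)²var(T_1) + (4)²var(T_2)
= (1)²·3.5 + (4)²·1.3 = 24.3
σ(W) = √24.3 ≈ 4.930

4.930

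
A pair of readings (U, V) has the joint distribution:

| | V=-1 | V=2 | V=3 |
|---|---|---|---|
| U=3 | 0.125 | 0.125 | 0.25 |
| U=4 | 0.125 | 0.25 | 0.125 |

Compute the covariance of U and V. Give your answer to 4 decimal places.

-0.0625

E[U] = 3.5,  E[V] = 1.625
E[UV] = 5.625
Cov(U,V) = E[UV] − E[U]E[V] = 5.625 − (3.5)(1.625) = -0.0625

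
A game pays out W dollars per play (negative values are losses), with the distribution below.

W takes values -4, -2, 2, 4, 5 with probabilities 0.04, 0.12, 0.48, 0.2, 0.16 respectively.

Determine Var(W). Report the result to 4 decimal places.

5.5744

E[W] = (-4)(0.04) + (-2)(0.12) + (2)(0.48) + (4)(0.2) + (5)(0.16) = 2.16
E[W²] = (-4)²(0.04) + (-2)²(0.12) + (2)²(0.48) + (4)²(0.2) + (5)²(0.16) = 10.24
Var(W) = E[W²] − (E[W])² = 10.24 − (2.16)² = 5.5744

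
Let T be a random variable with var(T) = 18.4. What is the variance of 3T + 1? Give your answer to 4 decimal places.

var(3T + 1) = (3)²·var(T) = 9·18.4 = 165.6

165.6000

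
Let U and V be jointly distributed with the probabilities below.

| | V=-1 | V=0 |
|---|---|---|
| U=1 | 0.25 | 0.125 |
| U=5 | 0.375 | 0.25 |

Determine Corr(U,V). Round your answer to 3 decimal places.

0.067

E[U] = 3.5,  E[V] = -0.625
E[UV] = -2.125
Cov(U,V) = E[UV] − E[U]E[V] = -2.125 − (3.5)(-0.625) = 0.0625
Var(U) = 3.75,  Var(V) = 0.234375
ρ = 0.0625 / √(3.75·0.234375) ≈ 0.067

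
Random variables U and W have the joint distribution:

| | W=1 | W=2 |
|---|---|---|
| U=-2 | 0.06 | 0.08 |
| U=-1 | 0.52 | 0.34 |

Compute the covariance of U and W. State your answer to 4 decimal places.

E[U] = -1.14,  E[W] = 1.42
E[UW] = -1.64
cov(U,W) = E[UW] − E[U]E[W] = -1.64 − (-1.14)(1.42) = -0.0212

-0.0212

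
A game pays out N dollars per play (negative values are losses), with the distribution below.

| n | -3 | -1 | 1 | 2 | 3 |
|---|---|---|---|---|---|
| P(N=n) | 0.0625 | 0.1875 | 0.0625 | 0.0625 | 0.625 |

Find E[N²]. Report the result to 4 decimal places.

6.6875

E[N²] = (-3)²(0.0625) + (-1)²(0.1875) + (1)²(0.0625) + (2)²(0.0625) + (3)²(0.625) = 6.6875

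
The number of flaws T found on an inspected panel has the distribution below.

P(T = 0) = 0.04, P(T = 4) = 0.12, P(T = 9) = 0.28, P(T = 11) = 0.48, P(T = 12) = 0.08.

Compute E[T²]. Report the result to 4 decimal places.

E[T²] = (0)²(0.04) + (4)²(0.12) + (9)²(0.28) + (11)²(0.48) + (12)²(0.08) = 94.2

94.2000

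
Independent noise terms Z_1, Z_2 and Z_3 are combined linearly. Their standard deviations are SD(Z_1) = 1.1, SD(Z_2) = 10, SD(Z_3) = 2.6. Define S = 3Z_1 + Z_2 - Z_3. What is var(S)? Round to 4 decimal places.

var(Z_1) = 1.21, var(Z_2) = 100, var(Z_3) = 6.76
By independence, var(S) = (3)²var(Z_1) + (1)²var(Z_2) + (-1)²var(Z_3)
= (3)²·1.21 + (1)²·100 + (-1)²·6.76 = 117.65

117.6500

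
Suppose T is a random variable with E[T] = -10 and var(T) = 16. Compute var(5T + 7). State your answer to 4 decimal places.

var(5T + 7) = (5)²·var(T) = 25·16 = 400

400.0000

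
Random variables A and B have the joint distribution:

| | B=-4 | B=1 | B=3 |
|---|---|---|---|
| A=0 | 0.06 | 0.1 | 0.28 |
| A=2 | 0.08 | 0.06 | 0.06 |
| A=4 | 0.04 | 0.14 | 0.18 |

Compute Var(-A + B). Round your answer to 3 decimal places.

E[A] = 1.84,  E[B] = 1.14,  E[AB] = 1.92
Var(A) = 6.56 − (1.84)² = 3.1744;  Var(B) = 7.86 − (1.14)² = 6.5604
Cov(A,B) = 1.92 − (1.84)(1.14) = -0.1776
Var(-A + B) = (-1)²·3.1744 + (1)²·6.5604 + 2·(-1)·(1)·-0.1776 = 10.09

10.090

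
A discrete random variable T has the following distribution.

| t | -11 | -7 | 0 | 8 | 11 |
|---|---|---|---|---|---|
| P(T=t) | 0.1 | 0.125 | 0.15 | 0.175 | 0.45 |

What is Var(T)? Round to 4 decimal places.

E[T] = (-11)(0.1) + (-7)(0.125) + (0)(0.15) + (8)(0.175) + (11)(0.45) = 4.375
E[T²] = (-11)²(0.1) + (-7)²(0.125) + (0)²(0.15) + (8)²(0.175) + (11)²(0.45) = 83.875
Var(T) = E[T²] − (E[T])² = 83.875 − (4.375)² = 64.734375

64.7344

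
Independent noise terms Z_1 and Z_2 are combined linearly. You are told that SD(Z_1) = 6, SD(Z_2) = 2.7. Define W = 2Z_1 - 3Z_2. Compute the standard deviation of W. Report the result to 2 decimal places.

Var(Z_1) = 36, Var(Z_2) = 7.29
By independence, Var(W) = (2)²Var(Z_1) + (-3)²Var(Z_2)
= (2)²·36 + (-3)²·7.29 = 209.61
SD(W) = √209.61 ≈ 14.48

14.48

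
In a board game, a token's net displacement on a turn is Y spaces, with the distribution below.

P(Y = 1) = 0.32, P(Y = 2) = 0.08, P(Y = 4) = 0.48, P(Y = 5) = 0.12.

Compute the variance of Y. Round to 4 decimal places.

2.3200

E[Y] = (1)(0.32) + (2)(0.08) + (4)(0.48) + (5)(0.12) = 3
E[Y²] = (1)²(0.32) + (2)²(0.08) + (4)²(0.48) + (5)²(0.12) = 11.32
var(Y) = E[Y²] − (E[Y])² = 11.32 − (3)² = 2.32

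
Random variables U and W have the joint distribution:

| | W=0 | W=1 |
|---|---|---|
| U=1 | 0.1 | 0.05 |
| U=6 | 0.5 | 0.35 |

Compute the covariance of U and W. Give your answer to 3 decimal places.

0.050

E[U] = 5.25,  E[W] = 0.4
E[UW] = 2.15
Cov(U,W) = E[UW] − E[U]E[W] = 2.15 − (5.25)(0.4) = 0.05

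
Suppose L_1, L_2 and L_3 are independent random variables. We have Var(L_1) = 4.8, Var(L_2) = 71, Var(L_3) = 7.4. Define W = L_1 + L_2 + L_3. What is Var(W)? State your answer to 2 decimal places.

83.20

By independence, Var(W) = (1)²Var(L_1) + (1)²Var(L_2) + (1)²Var(L_3)
= (1)²·4.8 + (1)²·71 + (1)²·7.4 = 83.2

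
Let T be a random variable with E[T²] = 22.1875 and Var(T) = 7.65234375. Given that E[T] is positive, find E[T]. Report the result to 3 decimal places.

3.813

(E[T])² = E[T²] − Var(T) = 22.1875 − 7.65234375 = 14.53515625
E[T] = √14.53515625 = 3.8125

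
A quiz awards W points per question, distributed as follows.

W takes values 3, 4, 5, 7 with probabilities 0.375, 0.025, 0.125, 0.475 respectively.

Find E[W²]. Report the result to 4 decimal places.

E[W²] = (3)²(0.375) + (4)²(0.025) + (5)²(0.125) + (7)²(0.475) = 30.175

30.1750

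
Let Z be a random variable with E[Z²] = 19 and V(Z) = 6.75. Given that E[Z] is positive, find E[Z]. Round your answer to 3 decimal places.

(E[Z])² = E[Z²] − V(Z) = 19 − 6.75 = 12.25
E[Z] = √12.25 = 3.5

3.500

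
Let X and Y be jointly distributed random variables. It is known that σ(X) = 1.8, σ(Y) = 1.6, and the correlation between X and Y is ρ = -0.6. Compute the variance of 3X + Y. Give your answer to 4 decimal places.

21.3520

V(X) = (1.8)² = 3.24;  V(Y) = (1.6)² = 2.56
Cov(X,Y) = ρ·σ(X)·σ(Y) = -0.6·1.8·1.6 = -1.728
V(3X + Y) = (3)²·V(X) + (1)²·V(Y) + 2·(3)·(1)·Cov(X,Y)
= 9·3.24 + 1·2.56 + 6·-1.728 = 21.352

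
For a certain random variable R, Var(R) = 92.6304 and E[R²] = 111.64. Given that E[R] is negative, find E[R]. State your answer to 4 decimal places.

-4.3600

(E[R])² = E[R²] − Var(R) = 111.64 − 92.6304 = 19.0096
E[R] = −√19.0096 = -4.36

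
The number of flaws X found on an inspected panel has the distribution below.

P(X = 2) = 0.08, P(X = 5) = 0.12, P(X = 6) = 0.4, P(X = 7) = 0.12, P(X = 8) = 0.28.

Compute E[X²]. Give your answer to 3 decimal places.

E[X²] = (2)²(0.08) + (5)²(0.12) + (6)²(0.4) + (7)²(0.12) + (8)²(0.28) = 41.52

41.520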